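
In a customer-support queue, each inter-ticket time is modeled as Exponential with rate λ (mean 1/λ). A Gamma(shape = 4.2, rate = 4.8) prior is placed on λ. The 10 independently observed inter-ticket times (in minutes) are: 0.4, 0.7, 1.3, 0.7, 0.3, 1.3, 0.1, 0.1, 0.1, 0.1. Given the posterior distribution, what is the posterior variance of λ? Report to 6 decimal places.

0.144883

With a Gamma(shape α, rate β) prior on the exponential rate λ, the posterior after n observations with total T = Σxᵢ is Gamma(α+n, β+T).
Sum of observations T = 5.1 minutes; n = 10.
Posterior: Gamma(4.2+10, 4.8+5.1) = Gamma(14.2, 9.9).
Var = α/β² = 0.144883.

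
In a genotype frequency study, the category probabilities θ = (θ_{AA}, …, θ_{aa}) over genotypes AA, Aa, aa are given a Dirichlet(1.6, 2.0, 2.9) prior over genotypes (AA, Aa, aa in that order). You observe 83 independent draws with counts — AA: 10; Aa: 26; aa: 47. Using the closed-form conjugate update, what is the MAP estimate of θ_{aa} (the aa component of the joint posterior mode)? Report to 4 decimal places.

The Dirichlet prior is conjugate to the Multinomial likelihood: each posterior αⱼ = prior αⱼ + observed count nⱼ.
Posterior concentration: (11.6, 28.0, 49.9), total = 89.5.
Joint mode component: (α_{aa}−1)/(Σα−K) = 48.9/86.5 = 0.5653.

0.5653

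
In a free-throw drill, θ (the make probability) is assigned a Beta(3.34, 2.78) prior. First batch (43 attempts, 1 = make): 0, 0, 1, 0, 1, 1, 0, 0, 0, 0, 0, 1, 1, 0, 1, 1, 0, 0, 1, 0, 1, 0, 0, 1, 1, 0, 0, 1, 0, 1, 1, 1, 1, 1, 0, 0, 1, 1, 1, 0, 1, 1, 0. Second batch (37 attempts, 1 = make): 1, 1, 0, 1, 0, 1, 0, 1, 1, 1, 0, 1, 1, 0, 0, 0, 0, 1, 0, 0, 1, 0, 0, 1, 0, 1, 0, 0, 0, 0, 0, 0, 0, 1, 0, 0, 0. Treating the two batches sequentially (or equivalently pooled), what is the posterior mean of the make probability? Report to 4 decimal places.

0.4568

The Beta prior is conjugate to a Binomial/Bernoulli likelihood; the update adds successes to α and failures to β.
After batch 1: Beta(3.34+22, 2.78+21) = Beta(25.34, 23.78).
After batch 2: Beta(25.34+14, 23.78+23) = Beta(39.34, 46.78).
Posterior mean = α/(α+β) = 39.34/86.12 = 0.4568.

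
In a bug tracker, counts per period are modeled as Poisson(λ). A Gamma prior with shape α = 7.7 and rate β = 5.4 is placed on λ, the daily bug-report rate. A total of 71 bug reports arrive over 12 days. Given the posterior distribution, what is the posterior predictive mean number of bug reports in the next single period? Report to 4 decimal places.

4.5230

With a Gamma(shape α, rate β) prior, the Poisson likelihood is conjugate: the posterior is Gamma(α + ΣXᵢ, β + n).
Posterior: Gamma(α+S, β+n) = Gamma(7.7+71, 5.4+12) = Gamma(78.7, 17.4).
The predictive distribution for one future period is NegBinom with mean α/β = 4.5230.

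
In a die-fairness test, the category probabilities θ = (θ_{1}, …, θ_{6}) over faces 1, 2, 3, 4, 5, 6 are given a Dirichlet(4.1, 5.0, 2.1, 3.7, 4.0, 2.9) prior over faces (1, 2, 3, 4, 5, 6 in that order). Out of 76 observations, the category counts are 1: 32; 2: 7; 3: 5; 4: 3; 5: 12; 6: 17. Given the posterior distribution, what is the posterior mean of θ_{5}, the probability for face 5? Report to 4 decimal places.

0.1636

The Dirichlet prior is conjugate to the Multinomial likelihood: each posterior αⱼ = prior αⱼ + observed count nⱼ.
Posterior concentration: (36.1, 12.0, 7.1, 6.7, 16.0, 19.9), total = 97.8.
E[θ_{5}|data] = α_{5}/Σα = 16.0/97.8 = 0.1636.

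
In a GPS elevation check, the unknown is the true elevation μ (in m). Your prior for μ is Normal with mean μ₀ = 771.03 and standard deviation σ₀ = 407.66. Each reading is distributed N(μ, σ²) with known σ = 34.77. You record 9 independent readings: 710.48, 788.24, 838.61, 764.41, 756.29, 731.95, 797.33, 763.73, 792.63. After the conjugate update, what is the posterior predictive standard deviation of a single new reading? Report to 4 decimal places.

36.6493

For Normal data with known variance σ², a Normal(μ₀, σ₀²) prior on μ is conjugate. Posterior precision = 1/σ₀² + n/σ²; posterior mean is the precision-weighted average of μ₀ and x̄.
σ₀² = 407.66² = 166186.6756, σ² = 34.77² = 1208.9529; σ² + n·σ₀² = 1208.9529 + 9·166186.6756 = 1496889.0333.
Posterior precision = 1/σ₀² + n/σ² = 1/166186.6756 + 9/1208.9529 = (σ² + n·σ₀²)/(σ₀²σ²) = 1496889.0333/(166186.6756·1208.9529); posterior variance σₙ² = σ₀²σ²/(σ² + n·σ₀²) = 166186.6756·1208.9529/1496889.0333 = 134.219611.
Predictive variance for one new observation = σₙ² + σ² = 166186.6756·1208.9529/1496889.0333 + 1208.9529 = σ²·(σ₀² + 1496889.0333)/1496889.0333 = 1208.9529·1663075.7089/1496889.0333 = 1343.172511; SD = √(1208.9529·1663075.7089/1496889.0333) = 36.6493.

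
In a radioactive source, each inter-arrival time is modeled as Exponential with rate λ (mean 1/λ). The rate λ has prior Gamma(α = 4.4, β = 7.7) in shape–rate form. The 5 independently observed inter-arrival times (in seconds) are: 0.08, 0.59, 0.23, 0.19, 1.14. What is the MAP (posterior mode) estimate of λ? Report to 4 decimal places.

With a Gamma(shape α, rate β) prior on the exponential rate λ, the posterior after n observations with total T = Σxᵢ is Gamma(α+n, β+T).
Sum of observations T = 2.23 seconds; n = 5.
Posterior: Gamma(4.4+5, 7.7+2.23) = Gamma(9.4, 9.93).
Mode = (α−1)/β = 0.8459.

0.8459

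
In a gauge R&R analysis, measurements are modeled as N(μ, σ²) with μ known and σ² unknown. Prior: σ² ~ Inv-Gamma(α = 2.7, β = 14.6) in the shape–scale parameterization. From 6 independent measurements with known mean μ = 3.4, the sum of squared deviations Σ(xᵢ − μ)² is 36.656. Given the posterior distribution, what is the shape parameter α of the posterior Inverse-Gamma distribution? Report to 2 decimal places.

With known mean μ and an Inverse-Gamma(α, β) prior on σ², the Normal likelihood is conjugate: posterior is Inv-Gamma(α + n/2, β + Σ(xᵢ−μ)²/2).
Posterior: Inv-Gamma(2.7 + 6/2, 14.6 + 36.656/2) = Inv-Gamma(5.70, 32.9280).
Posterior α = 5.70.

5.70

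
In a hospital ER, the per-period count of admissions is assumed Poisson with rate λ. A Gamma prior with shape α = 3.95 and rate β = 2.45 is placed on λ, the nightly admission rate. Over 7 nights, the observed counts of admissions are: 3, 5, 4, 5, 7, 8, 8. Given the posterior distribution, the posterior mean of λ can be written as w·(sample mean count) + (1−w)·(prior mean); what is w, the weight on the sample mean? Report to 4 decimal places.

With a Gamma(shape α, rate β) prior, the Poisson likelihood is conjugate: the posterior is Gamma(α + ΣXᵢ, β + n).
Posterior mean = (α₀+S)/(β₀+n) = [n/(β₀+n)]·(S/n) + [β₀/(β₀+n)]·(α₀/β₀), so only n and β₀ enter the weight.
Weight on data w = n/(β₀+n) = 7/(2.45+7) = 7/9.45 = 0.7407.

0.7407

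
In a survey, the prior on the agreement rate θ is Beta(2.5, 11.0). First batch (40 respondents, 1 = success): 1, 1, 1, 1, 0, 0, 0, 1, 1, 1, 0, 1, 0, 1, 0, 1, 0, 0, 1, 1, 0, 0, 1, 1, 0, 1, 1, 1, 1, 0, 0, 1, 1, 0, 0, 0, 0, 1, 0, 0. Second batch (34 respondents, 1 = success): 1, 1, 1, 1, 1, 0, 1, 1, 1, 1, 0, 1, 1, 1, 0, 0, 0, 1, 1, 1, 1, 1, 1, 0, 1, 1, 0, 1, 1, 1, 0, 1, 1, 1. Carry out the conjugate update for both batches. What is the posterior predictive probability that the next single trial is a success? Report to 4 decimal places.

0.5657

The Beta prior is conjugate to a Binomial/Bernoulli likelihood; the update adds successes to α and failures to β.
After batch 1: Beta(2.5+21, 11.0+19) = Beta(23.5, 30.0).
After batch 2: Beta(23.5+26, 30.0+8) = Beta(49.5, 38.0).
For a single future Bernoulli trial, P(success | data) = α/(α+β) = 0.5657.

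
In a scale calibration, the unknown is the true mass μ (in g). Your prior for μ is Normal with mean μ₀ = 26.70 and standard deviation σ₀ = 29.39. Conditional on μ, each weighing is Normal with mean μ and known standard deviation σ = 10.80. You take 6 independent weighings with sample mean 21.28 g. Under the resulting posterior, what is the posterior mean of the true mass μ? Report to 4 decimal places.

21.3993

For Normal data with known variance σ², a Normal(μ₀, σ₀²) prior on μ is conjugate. Posterior precision = 1/σ₀² + n/σ²; posterior mean is the precision-weighted average of μ₀ and x̄.
n·x̄ = 6·21.28 = 127.68.
σ₀² = 29.39² = 863.7721, σ² = 10.80² = 116.64; σ² + n·σ₀² = 116.64 + 6·863.7721 = 5299.2726.
Posterior mean = (μ₀/σ₀² + n·x̄/σ²)/(1/σ₀² + n/σ²) = (σ²·μ₀ + σ₀²·n·x̄)/(σ² + n·σ₀²) = (116.64·26.70 + 863.7721·127.68)/5299.2726 = 113400.709728/5299.2726 = 21.3993.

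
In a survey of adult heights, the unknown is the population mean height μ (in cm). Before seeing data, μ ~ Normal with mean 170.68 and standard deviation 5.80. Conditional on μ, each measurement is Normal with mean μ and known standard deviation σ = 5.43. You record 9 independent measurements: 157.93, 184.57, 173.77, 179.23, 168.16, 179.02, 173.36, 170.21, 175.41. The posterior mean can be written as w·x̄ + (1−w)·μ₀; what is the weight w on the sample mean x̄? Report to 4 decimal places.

For Normal data with known variance σ², a Normal(μ₀, σ₀²) prior on μ is conjugate. Posterior precision = 1/σ₀² + n/σ²; posterior mean is the precision-weighted average of μ₀ and x̄.
σ₀² = 5.80² = 33.64, σ² = 5.43² = 29.4849. Prior precision 1/σ₀² = 1/33.64; data precision n/σ² = 9/29.4849.
w = (n/σ²)/(1/σ₀² + n/σ²) = n·σ₀²/(σ² + n·σ₀²) = 9·33.64/(29.4849 + 9·33.64) = 302.76/332.2449 = 0.9113.

0.9113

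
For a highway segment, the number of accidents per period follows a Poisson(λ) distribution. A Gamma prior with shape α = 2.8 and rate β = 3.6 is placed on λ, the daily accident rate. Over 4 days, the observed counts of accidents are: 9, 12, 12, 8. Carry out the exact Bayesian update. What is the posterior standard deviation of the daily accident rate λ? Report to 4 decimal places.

With a Gamma(shape α, rate β) prior, the Poisson likelihood is conjugate: the posterior is Gamma(α + ΣXᵢ, β + n).
Sum of counts S = 41 over n = 4 days.
Posterior: Gamma(α+S, β+n) = Gamma(2.8+41, 3.6+4) = Gamma(43.8, 7.6).
SD = √α/β = √43.8/7.6 = 0.8708.

0.8708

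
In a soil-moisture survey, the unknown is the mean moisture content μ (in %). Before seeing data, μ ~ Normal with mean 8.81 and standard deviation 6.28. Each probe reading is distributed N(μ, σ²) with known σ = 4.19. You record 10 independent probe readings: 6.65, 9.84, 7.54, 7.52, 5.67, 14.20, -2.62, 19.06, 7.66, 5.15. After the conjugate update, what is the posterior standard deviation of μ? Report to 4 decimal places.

1.2965

For Normal data with known variance σ², a Normal(μ₀, σ₀²) prior on μ is conjugate. Posterior precision = 1/σ₀² + n/σ²; posterior mean is the precision-weighted average of μ₀ and x̄.
σ₀² = 6.28² = 39.4384, σ² = 4.19² = 17.5561; σ² + n·σ₀² = 17.5561 + 10·39.4384 = 411.9401.
Posterior precision = 1/σ₀² + n/σ² = 1/39.4384 + 10/17.5561 = (σ² + n·σ₀²)/(σ₀²σ²) = 411.9401/(39.4384·17.5561); posterior variance σₙ² = σ₀²σ²/(σ² + n·σ₀²) = 39.4384·17.5561/411.9401 = 1.680789.
Posterior SD = √σₙ² = √(39.4384·17.5561/411.9401) = 1.2965.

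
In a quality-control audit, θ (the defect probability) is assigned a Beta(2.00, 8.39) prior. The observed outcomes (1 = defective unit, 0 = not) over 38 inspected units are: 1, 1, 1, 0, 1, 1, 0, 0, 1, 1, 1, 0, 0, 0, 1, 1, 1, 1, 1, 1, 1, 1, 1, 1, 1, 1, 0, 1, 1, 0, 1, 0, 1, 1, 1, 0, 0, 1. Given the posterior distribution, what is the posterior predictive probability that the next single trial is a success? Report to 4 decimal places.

0.5993

The Beta prior is conjugate to a Binomial/Bernoulli likelihood; the update adds successes to α and failures to β.
Posterior: Beta(α+k, β+n−k) = Beta(2.00+27, 8.39+11) = Beta(29.00, 19.39).
For a single future Bernoulli trial, P(success | data) = α/(α+β) = 0.5993.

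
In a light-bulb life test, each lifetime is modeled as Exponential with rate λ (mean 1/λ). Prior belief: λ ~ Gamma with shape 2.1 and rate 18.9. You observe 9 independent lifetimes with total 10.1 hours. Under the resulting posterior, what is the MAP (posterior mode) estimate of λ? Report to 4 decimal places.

0.3483

With a Gamma(shape α, rate β) prior on the exponential rate λ, the posterior after n observations with total T = Σxᵢ is Gamma(α+n, β+T).
Posterior: Gamma(2.1+9, 18.9+10.1) = Gamma(11.1, 29.0).
Mode = (α−1)/β = 0.3483.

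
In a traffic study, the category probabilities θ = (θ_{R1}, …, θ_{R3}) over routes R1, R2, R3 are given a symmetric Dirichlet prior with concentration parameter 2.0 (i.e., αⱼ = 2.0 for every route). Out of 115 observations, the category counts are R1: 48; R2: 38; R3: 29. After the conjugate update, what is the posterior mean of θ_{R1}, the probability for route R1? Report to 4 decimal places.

0.4132

The Dirichlet prior is conjugate to the Multinomial likelihood: each posterior αⱼ = prior αⱼ + observed count nⱼ.
Posterior concentration: (50.0, 40.0, 31.0), total = 121.0.
E[θ_{R1}|data] = α_{R1}/Σα = 50.0/121.0 = 0.4132.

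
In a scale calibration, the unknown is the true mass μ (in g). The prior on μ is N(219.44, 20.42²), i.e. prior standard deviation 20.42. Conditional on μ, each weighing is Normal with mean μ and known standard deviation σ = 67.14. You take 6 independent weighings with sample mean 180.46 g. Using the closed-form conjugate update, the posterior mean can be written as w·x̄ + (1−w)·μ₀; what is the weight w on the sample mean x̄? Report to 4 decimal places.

For Normal data with known variance σ², a Normal(μ₀, σ₀²) prior on μ is conjugate. Posterior precision = 1/σ₀² + n/σ²; posterior mean is the precision-weighted average of μ₀ and x̄.
σ₀² = 20.42² = 416.9764, σ² = 67.14² = 4507.7796. Prior precision 1/σ₀² = 1/416.9764; data precision n/σ² = 6/4507.7796.
w = (n/σ²)/(1/σ₀² + n/σ²) = n·σ₀²/(σ² + n·σ₀²) = 6·416.9764/(4507.7796 + 6·416.9764) = 2501.8584/7009.638 = 0.3569.

0.3569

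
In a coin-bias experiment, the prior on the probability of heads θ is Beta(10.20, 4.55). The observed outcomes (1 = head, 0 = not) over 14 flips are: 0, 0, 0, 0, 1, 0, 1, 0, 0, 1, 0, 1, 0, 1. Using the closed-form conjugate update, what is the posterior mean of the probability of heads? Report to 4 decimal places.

The Beta prior is conjugate to a Binomial/Bernoulli likelihood; the update adds successes to α and failures to β.
Posterior: Beta(α+k, β+n−k) = Beta(10.20+5, 4.55+9) = Beta(15.20, 13.55).
Posterior mean = α/(α+β) = 15.20/28.75 = 0.5287.

0.5287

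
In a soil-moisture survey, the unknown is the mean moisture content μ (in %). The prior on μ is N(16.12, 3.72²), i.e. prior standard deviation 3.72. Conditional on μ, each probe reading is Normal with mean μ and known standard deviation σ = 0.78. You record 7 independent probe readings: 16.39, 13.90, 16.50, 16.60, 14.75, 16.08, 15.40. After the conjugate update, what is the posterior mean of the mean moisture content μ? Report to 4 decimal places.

For Normal data with known variance σ², a Normal(μ₀, σ₀²) prior on μ is conjugate. Posterior precision = 1/σ₀² + n/σ²; posterior mean is the precision-weighted average of μ₀ and x̄.
Σxᵢ = 16.39 + 13.90 + 16.50 + 16.60 + 14.75 + 16.08 + 15.40 = 109.62, so n·x̄ = 109.62.
σ₀² = 3.72² = 13.8384, σ² = 0.78² = 0.6084; σ² + n·σ₀² = 0.6084 + 7·13.8384 = 97.4772.
Posterior mean = (μ₀/σ₀² + n·x̄/σ²)/(1/σ₀² + n/σ²) = (σ²·μ₀ + σ₀²·n·x̄)/(σ² + n·σ₀²) = (0.6084·16.12 + 13.8384·109.62)/97.4772 = 1526.772816/97.4772 = 15.6629.

15.6629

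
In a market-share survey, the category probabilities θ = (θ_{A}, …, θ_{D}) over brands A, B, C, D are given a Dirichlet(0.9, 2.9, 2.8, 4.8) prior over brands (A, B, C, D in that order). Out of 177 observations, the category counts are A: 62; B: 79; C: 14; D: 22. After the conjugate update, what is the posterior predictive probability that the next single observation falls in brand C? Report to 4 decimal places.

The Dirichlet prior is conjugate to the Multinomial likelihood: each posterior αⱼ = prior αⱼ + observed count nⱼ.
Posterior concentration: (62.9, 81.9, 16.8, 26.8), total = 188.4.
P(next = C | data) = α_{C}/Σα = 0.0892.

0.0892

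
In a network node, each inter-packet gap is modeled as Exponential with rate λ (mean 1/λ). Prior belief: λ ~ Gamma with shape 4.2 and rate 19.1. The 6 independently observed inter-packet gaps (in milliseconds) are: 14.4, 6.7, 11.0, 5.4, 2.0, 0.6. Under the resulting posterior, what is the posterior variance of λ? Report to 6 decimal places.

0.002910

With a Gamma(shape α, rate β) prior on the exponential rate λ, the posterior after n observations with total T = Σxᵢ is Gamma(α+n, β+T).
Sum of observations T = 40.1 milliseconds; n = 6.
Posterior: Gamma(4.2+6, 19.1+40.1) = Gamma(10.2, 59.2).
Var = α/β² = 0.002910.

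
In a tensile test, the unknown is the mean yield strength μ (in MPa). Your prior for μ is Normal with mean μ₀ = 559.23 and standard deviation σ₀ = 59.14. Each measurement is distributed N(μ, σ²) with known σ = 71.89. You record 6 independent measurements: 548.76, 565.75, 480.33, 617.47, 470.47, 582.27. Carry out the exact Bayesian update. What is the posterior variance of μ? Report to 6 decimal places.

For Normal data with known variance σ², a Normal(μ₀, σ₀²) prior on μ is conjugate. Posterior precision = 1/σ₀² + n/σ²; posterior mean is the precision-weighted average of μ₀ and x̄.
σ₀² = 59.14² = 3497.5396, σ² = 71.89² = 5168.1721; σ² + n·σ₀² = 5168.1721 + 6·3497.5396 = 26153.4097.
Posterior precision = 1/σ₀² + n/σ² = 1/3497.5396 + 6/5168.1721 = (σ² + n·σ₀²)/(σ₀²σ²) = 26153.4097/(3497.5396·5168.1721); posterior variance σₙ² = σ₀²σ²/(σ² + n·σ₀²) = 3497.5396·5168.1721/26153.4097 = 691.148374.

691.148374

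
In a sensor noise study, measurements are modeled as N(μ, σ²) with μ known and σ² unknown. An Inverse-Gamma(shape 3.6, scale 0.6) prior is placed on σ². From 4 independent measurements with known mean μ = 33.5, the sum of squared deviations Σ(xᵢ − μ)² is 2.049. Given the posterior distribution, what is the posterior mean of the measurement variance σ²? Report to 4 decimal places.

With known mean μ and an Inverse-Gamma(α, β) prior on σ², the Normal likelihood is conjugate: posterior is Inv-Gamma(α + n/2, β + Σ(xᵢ−μ)²/2).
Posterior: Inv-Gamma(3.6 + 4/2, 0.6 + 2.049/2) = Inv-Gamma(5.60, 1.6245).
E[σ²|data] = β/(α−1) = 1.6245/4.60 = 0.3532.

0.3532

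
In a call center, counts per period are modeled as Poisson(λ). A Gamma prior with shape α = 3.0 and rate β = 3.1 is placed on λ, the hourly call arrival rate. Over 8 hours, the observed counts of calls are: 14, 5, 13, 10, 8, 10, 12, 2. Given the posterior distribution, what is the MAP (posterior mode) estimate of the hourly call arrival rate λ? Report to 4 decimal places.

With a Gamma(shape α, rate β) prior, the Poisson likelihood is conjugate: the posterior is Gamma(α + ΣXᵢ, β + n).
Sum of counts S = 74 over n = 8 hours.
Posterior: Gamma(α+S, β+n) = Gamma(3.0+74, 3.1+8) = Gamma(77.0, 11.1).
Mode of Gamma(α,β) for α≥1 is (α−1)/β = 76.0/11.1 = 6.8468.

6.8468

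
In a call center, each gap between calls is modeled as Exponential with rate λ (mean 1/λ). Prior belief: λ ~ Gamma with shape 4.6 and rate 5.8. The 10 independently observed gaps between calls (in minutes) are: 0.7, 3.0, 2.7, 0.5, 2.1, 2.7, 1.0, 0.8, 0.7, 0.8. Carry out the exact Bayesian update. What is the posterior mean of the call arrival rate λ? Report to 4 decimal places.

0.7019

With a Gamma(shape α, rate β) prior on the exponential rate λ, the posterior after n observations with total T = Σxᵢ is Gamma(α+n, β+T).
Sum of observations T = 15.0 minutes; n = 10.
Posterior: Gamma(4.6+10, 5.8+15.0) = Gamma(14.6, 20.8).
Posterior mean of λ = α/β = 14.6/20.8 = 0.7019.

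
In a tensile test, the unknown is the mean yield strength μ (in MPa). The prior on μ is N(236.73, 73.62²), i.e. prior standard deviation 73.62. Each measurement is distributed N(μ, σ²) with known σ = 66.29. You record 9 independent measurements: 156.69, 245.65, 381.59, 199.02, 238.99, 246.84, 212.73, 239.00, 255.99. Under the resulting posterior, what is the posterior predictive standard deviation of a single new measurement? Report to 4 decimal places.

For Normal data with known variance σ², a Normal(μ₀, σ₀²) prior on μ is conjugate. Posterior precision = 1/σ₀² + n/σ²; posterior mean is the precision-weighted average of μ₀ and x̄.
σ₀² = 73.62² = 5419.9044, σ² = 66.29² = 4394.3641; σ² + n·σ₀² = 4394.3641 + 9·5419.9044 = 53173.5037.
Posterior precision = 1/σ₀² + n/σ² = 1/5419.9044 + 9/4394.3641 = (σ² + n·σ₀²)/(σ₀²σ²) = 53173.5037/(5419.9044·4394.3641); posterior variance σₙ² = σ₀²σ²/(σ² + n·σ₀²) = 5419.9044·4394.3641/53173.5037 = 447.911679.
Predictive variance for one new observation = σₙ² + σ² = 5419.9044·4394.3641/53173.5037 + 4394.3641 = σ²·(σ₀² + 53173.5037)/53173.5037 = 4394.3641·58593.4081/53173.5037 = 4842.275779; SD = √(4394.3641·58593.4081/53173.5037) = 69.5865.

69.5865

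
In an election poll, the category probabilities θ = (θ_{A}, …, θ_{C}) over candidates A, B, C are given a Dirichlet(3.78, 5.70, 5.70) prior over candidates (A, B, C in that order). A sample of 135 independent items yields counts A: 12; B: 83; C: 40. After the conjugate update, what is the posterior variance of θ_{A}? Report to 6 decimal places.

The Dirichlet prior is conjugate to the Multinomial likelihood: each posterior αⱼ = prior αⱼ + observed count nⱼ.
Posterior concentration: (15.78, 88.70, 45.70), total = 150.18.
Var[θ_j] = α_j(Σα−α_j)/((Σα)²(Σα+1)) = 15.78·134.40/(150.18²·151.18) = 0.000622.

0.000622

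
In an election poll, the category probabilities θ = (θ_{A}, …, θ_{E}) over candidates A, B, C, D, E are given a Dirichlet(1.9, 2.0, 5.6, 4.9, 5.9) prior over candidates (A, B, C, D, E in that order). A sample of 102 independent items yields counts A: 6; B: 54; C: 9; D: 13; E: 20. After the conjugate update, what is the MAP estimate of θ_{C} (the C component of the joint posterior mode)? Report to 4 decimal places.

0.1159

The Dirichlet prior is conjugate to the Multinomial likelihood: each posterior αⱼ = prior αⱼ + observed count nⱼ.
Posterior concentration: (7.9, 56.0, 14.6, 17.9, 25.9), total = 122.3.
Joint mode component: (α_{C}−1)/(Σα−K) = 13.6/117.3 = 0.1159.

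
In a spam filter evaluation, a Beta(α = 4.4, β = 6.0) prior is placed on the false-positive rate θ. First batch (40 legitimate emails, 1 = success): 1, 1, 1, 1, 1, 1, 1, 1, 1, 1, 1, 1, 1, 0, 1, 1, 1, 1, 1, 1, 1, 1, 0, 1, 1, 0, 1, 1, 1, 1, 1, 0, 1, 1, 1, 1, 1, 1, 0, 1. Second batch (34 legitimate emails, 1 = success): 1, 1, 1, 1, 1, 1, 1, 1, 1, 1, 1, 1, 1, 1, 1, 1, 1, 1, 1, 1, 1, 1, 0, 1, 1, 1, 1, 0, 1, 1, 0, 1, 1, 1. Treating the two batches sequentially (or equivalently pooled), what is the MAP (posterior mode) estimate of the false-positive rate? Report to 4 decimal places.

0.8422

The Beta prior is conjugate to a Binomial/Bernoulli likelihood; the update adds successes to α and failures to β.
After batch 1: Beta(4.4+35, 6.0+5) = Beta(39.4, 11.0).
After batch 2: Beta(39.4+31, 11.0+3) = Beta(70.4, 14.0).
Mode of Beta(a,b) for a,b>1 is (a−1)/(a+b−2) = 69.4/82.4 = 0.8422.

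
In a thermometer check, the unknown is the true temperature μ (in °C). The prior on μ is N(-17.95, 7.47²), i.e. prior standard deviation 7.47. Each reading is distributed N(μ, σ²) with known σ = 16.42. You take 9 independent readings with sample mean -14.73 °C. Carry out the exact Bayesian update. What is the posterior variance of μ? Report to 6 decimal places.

19.492563

For Normal data with known variance σ², a Normal(μ₀, σ₀²) prior on μ is conjugate. Posterior precision = 1/σ₀² + n/σ²; posterior mean is the precision-weighted average of μ₀ and x̄.
σ₀² = 7.47² = 55.8009, σ² = 16.42² = 269.6164; σ² + n·σ₀² = 269.6164 + 9·55.8009 = 771.8245.
Posterior precision = 1/σ₀² + n/σ² = 1/55.8009 + 9/269.6164 = (σ² + n·σ₀²)/(σ₀²σ²) = 771.8245/(55.8009·269.6164); posterior variance σₙ² = σ₀²σ²/(σ² + n·σ₀²) = 55.8009·269.6164/771.8245 = 19.492563.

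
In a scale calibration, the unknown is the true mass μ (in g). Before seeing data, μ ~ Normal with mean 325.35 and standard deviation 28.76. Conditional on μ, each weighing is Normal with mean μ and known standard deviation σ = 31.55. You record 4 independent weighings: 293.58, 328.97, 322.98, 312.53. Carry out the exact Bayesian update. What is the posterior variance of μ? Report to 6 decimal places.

191.297362

For Normal data with known variance σ², a Normal(μ₀, σ₀²) prior on μ is conjugate. Posterior precision = 1/σ₀² + n/σ²; posterior mean is the precision-weighted average of μ₀ and x̄.
σ₀² = 28.76² = 827.1376, σ² = 31.55² = 995.4025; σ² + n·σ₀² = 995.4025 + 4·827.1376 = 4303.9529.
Posterior precision = 1/σ₀² + n/σ² = 1/827.1376 + 4/995.4025 = (σ² + n·σ₀²)/(σ₀²σ²) = 4303.9529/(827.1376·995.4025); posterior variance σₙ² = σ₀²σ²/(σ² + n·σ₀²) = 827.1376·995.4025/4303.9529 = 191.297362.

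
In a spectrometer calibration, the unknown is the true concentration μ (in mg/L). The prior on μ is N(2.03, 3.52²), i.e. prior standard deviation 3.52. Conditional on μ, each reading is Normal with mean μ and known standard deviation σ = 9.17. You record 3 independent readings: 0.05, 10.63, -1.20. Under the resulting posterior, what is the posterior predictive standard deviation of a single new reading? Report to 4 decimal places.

For Normal data with known variance σ², a Normal(μ₀, σ₀²) prior on μ is conjugate. Posterior precision = 1/σ₀² + n/σ²; posterior mean is the precision-weighted average of μ₀ and x̄.
σ₀² = 3.52² = 12.3904, σ² = 9.17² = 84.0889; σ² + n·σ₀² = 84.0889 + 3·12.3904 = 121.2601.
Posterior precision = 1/σ₀² + n/σ² = 1/12.3904 + 3/84.0889 = (σ² + n·σ₀²)/(σ₀²σ²) = 121.2601/(12.3904·84.0889); posterior variance σₙ² = σ₀²σ²/(σ² + n·σ₀²) = 12.3904·84.0889/121.2601 = 8.592234.
Predictive variance for one new observation = σₙ² + σ² = 12.3904·84.0889/121.2601 + 84.0889 = σ²·(σ₀² + 121.2601)/121.2601 = 84.0889·133.6505/121.2601 = 92.681134; SD = √(84.0889·133.6505/121.2601) = 9.6271.

9.6271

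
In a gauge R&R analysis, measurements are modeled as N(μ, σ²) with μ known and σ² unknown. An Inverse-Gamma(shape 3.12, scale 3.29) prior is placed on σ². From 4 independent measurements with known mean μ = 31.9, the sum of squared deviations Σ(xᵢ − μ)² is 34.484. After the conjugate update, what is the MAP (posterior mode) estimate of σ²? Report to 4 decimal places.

3.3549

With known mean μ and an Inverse-Gamma(α, β) prior on σ², the Normal likelihood is conjugate: posterior is Inv-Gamma(α + n/2, β + Σ(xᵢ−μ)²/2).
Posterior: Inv-Gamma(3.12 + 4/2, 3.29 + 34.484/2) = Inv-Gamma(5.12, 20.5320).
Mode = β/(α+1) = 20.5320/6.12 = 3.3549.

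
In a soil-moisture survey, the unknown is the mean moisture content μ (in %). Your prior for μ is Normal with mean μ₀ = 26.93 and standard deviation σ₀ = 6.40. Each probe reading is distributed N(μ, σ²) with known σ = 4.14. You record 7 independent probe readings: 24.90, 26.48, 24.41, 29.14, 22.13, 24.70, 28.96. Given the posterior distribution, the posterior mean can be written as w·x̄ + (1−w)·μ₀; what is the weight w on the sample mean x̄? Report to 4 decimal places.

0.9436

For Normal data with known variance σ², a Normal(μ₀, σ₀²) prior on μ is conjugate. Posterior precision = 1/σ₀² + n/σ²; posterior mean is the precision-weighted average of μ₀ and x̄.
σ₀² = 6.40² = 40.96, σ² = 4.14² = 17.1396. Prior precision 1/σ₀² = 1/40.96; data precision n/σ² = 7/17.1396.
w = (n/σ²)/(1/σ₀² + n/σ²) = n·σ₀²/(σ² + n·σ₀²) = 7·40.96/(17.1396 + 7·40.96) = 286.72/303.8596 = 0.9436.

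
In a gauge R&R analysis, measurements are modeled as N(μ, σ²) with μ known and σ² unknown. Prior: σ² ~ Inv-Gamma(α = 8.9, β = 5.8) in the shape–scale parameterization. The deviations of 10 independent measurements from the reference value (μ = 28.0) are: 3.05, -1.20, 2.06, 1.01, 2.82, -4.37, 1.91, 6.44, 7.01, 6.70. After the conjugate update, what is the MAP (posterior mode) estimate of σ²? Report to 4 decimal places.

With known mean μ and an Inverse-Gamma(α, β) prior on σ², the Normal likelihood is conjugate: posterior is Inv-Gamma(α + n/2, β + Σ(xᵢ−μ)²/2).
Σ(xᵢ−μ)² = (3.05)² + (-1.20)² + (2.06)² + (1.01)² + (2.82)² + (-4.37)² + (1.91)² + (6.44)² + (7.01)² + (6.70)² = 182.2073.
Posterior: Inv-Gamma(8.9 + 10/2, 5.8 + 182.2073/2) = Inv-Gamma(13.90, 96.90365).
Mode = β/(α+1) = 96.90365/14.90 = 6.5036.

6.5036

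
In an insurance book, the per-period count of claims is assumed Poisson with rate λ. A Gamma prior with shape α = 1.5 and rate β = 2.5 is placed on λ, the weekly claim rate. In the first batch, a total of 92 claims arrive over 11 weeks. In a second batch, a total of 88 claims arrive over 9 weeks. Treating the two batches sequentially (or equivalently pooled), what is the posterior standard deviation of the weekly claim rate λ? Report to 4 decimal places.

With a Gamma(shape α, rate β) prior, the Poisson likelihood is conjugate: the posterior is Gamma(α + ΣXᵢ, β + n).
After batch 1: Gamma(α+S, β+n) = Gamma(1.5+92, 2.5+11) = Gamma(93.5, 13.5).
After batch 2: Gamma(α+S, β+n) = Gamma(93.5+88, 13.5+9) = Gamma(181.5, 22.5).
SD = √α/β = √181.5/22.5 = 0.5988.

0.5988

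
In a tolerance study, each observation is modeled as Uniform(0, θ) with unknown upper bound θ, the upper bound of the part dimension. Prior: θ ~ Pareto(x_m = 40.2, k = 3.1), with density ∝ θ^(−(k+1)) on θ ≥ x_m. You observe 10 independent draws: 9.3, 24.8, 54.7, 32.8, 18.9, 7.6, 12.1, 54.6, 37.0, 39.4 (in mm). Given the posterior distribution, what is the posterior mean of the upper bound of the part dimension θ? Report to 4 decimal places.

A Pareto(scale x_m, shape k) prior on the upper bound θ of Uniform(0, θ) is conjugate: posterior is Pareto(max(x_m, max xᵢ), k + n).
Sample maximum = 54.7; prior scale x_m = 40.2 → posterior scale = max = 54.7.
Posterior shape = 3.1 + 10 = 13.1.
E[θ|data] = k·x_m/(k−1) = 13.1·54.7/12.1 = 59.2207.

59.2207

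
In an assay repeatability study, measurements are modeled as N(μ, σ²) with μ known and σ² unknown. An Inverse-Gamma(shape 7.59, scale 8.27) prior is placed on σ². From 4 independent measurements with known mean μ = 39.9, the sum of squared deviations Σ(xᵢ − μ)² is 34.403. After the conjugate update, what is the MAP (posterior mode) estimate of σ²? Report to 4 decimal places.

2.4052

With known mean μ and an Inverse-Gamma(α, β) prior on σ², the Normal likelihood is conjugate: posterior is Inv-Gamma(α + n/2, β + Σ(xᵢ−μ)²/2).
Posterior: Inv-Gamma(7.59 + 4/2, 8.27 + 34.403/2) = Inv-Gamma(9.59, 25.4715).
Mode = β/(α+1) = 25.4715/10.59 = 2.4052.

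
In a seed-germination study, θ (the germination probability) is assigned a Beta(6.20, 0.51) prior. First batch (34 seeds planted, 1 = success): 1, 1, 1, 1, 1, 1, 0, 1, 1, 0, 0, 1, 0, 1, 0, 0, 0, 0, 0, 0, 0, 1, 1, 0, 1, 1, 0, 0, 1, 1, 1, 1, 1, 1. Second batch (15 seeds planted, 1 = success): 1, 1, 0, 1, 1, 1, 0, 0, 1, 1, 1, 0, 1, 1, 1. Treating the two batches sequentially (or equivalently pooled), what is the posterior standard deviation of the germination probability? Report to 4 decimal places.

0.0625

The Beta prior is conjugate to a Binomial/Bernoulli likelihood; the update adds successes to α and failures to β.
After batch 1: Beta(6.20+20, 0.51+14) = Beta(26.20, 14.51).
After batch 2: Beta(26.20+11, 14.51+4) = Beta(37.20, 18.51).
Var = αβ/((α+β)²(α+β+1)) = 37.20·18.51/(55.71²·56.71) = 0.00391222; SD = √0.00391222 = 0.0625.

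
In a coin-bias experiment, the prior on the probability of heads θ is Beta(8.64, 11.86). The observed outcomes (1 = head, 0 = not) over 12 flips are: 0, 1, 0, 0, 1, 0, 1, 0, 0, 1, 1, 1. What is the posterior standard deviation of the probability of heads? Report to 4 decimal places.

0.0860

The Beta prior is conjugate to a Binomial/Bernoulli likelihood; the update adds successes to α and failures to β.
Posterior: Beta(α+k, β+n−k) = Beta(8.64+6, 11.86+6) = Beta(14.64, 17.86).
Var = αβ/((α+β)²(α+β+1)) = 14.64·17.86/(32.50²·33.50) = 0.00738943; SD = √0.00738943 = 0.0860.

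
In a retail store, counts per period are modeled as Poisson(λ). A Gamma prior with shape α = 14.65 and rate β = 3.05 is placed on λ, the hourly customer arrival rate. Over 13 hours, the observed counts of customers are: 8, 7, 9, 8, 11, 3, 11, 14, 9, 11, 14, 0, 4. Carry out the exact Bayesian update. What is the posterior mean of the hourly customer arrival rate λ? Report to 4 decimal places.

With a Gamma(shape α, rate β) prior, the Poisson likelihood is conjugate: the posterior is Gamma(α + ΣXᵢ, β + n).
Sum of counts S = 109 over n = 13 hours.
Posterior: Gamma(α+S, β+n) = Gamma(14.65+109, 3.05+13) = Gamma(123.65, 16.05).
Posterior mean = α/β = 123.65/16.05 = 7.7040.

7.7040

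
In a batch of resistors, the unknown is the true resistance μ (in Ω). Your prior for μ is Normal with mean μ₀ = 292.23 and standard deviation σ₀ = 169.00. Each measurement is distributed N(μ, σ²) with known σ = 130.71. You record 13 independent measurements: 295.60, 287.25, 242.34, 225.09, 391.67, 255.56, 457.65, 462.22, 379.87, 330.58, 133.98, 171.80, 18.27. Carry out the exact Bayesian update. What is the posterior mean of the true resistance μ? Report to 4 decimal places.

281.4117

For Normal data with known variance σ², a Normal(μ₀, σ₀²) prior on μ is conjugate. Posterior precision = 1/σ₀² + n/σ²; posterior mean is the precision-weighted average of μ₀ and x̄.
Σxᵢ = 295.60 + 287.25 + 242.34 + 225.09 + 391.67 + 255.56 + 457.65 + 462.22 + 379.87 + 330.58 + 133.98 + 171.80 + 18.27 = 3651.88, so n·x̄ = 3651.88.
σ₀² = 169.00² = 28561, σ² = 130.71² = 17085.1041; σ² + n·σ₀² = 17085.1041 + 13·28561 = 388378.1041.
Posterior mean = (μ₀/σ₀² + n·x̄/σ²)/(1/σ₀² + n/σ²) = (σ²·μ₀ + σ₀²·n·x̄)/(σ² + n·σ₀²) = (17085.1041·292.23 + 28561·3651.88)/388378.1041 = 109294124.651143/388378.1041 = 281.4117.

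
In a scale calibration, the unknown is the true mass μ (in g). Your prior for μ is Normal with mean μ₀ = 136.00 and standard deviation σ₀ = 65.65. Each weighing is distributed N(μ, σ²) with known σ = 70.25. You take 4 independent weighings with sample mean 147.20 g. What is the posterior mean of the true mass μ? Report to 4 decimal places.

For Normal data with known variance σ², a Normal(μ₀, σ₀²) prior on μ is conjugate. Posterior precision = 1/σ₀² + n/σ²; posterior mean is the precision-weighted average of μ₀ and x̄.
n·x̄ = 4·147.20 = 588.8.
σ₀² = 65.65² = 4309.9225, σ² = 70.25² = 4935.0625; σ² + n·σ₀² = 4935.0625 + 4·4309.9225 = 22174.7525.
Posterior mean = (μ₀/σ₀² + n·x̄/σ²)/(1/σ₀² + n/σ²) = (σ²·μ₀ + σ₀²·n·x̄)/(σ² + n·σ₀²) = (4935.0625·136.00 + 4309.9225·588.8)/22174.7525 = 3208850.868/22174.7525 = 144.7074.

144.7074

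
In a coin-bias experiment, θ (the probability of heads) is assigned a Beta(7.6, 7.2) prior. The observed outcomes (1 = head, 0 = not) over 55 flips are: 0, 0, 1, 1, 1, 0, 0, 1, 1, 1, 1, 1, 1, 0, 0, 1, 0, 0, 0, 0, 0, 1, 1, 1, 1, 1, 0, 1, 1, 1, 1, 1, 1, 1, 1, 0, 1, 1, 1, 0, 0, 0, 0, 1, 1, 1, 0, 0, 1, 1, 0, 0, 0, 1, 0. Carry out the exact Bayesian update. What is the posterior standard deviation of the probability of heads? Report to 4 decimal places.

The Beta prior is conjugate to a Binomial/Bernoulli likelihood; the update adds successes to α and failures to β.
Posterior: Beta(α+k, β+n−k) = Beta(7.6+32, 7.2+23) = Beta(39.6, 30.2).
Var = αβ/((α+β)²(α+β+1)) = 39.6·30.2/(69.8²·70.8) = 0.00346703; SD = √0.00346703 = 0.0589.

0.0589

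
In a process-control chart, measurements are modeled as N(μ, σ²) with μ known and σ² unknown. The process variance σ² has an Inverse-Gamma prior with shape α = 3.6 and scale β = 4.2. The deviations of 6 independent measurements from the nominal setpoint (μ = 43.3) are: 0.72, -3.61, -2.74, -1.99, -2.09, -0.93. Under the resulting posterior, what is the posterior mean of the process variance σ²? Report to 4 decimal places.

3.4510

With known mean μ and an Inverse-Gamma(α, β) prior on σ², the Normal likelihood is conjugate: posterior is Inv-Gamma(α + n/2, β + Σ(xᵢ−μ)²/2).
Σ(xᵢ−μ)² = (0.72)² + (-3.61)² + (-2.74)² + (-1.99)² + (-2.09)² + (-0.93)² = 30.2512.
Posterior: Inv-Gamma(3.6 + 6/2, 4.2 + 30.2512/2) = Inv-Gamma(6.60, 19.32560).
E[σ²|data] = β/(α−1) = 19.32560/5.60 = 3.4510.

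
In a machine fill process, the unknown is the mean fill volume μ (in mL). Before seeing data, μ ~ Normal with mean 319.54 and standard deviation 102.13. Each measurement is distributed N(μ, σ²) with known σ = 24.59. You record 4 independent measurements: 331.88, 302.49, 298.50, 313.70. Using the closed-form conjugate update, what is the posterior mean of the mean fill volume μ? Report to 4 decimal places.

For Normal data with known variance σ², a Normal(μ₀, σ₀²) prior on μ is conjugate. Posterior precision = 1/σ₀² + n/σ²; posterior mean is the precision-weighted average of μ₀ and x̄.
Σxᵢ = 331.88 + 302.49 + 298.50 + 313.70 = 1246.57, so n·x̄ = 1246.57.
σ₀² = 102.13² = 10430.5369, σ² = 24.59² = 604.6681; σ² + n·σ₀² = 604.6681 + 4·10430.5369 = 42326.8157.
Posterior mean = (μ₀/σ₀² + n·x̄/σ²)/(1/σ₀² + n/σ²) = (σ²·μ₀ + σ₀²·n·x̄)/(σ² + n·σ₀²) = (604.6681·319.54 + 10430.5369·1246.57)/42326.8157 = 13195610.028107/42326.8157 = 311.7553.

311.7553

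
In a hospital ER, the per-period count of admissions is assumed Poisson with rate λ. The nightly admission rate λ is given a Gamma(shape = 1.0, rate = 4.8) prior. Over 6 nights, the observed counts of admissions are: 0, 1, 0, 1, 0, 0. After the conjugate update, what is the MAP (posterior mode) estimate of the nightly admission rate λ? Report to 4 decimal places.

0.1852

With a Gamma(shape α, rate β) prior, the Poisson likelihood is conjugate: the posterior is Gamma(α + ΣXᵢ, β + n).
Sum of counts S = 2 over n = 6 nights.
Posterior: Gamma(α+S, β+n) = Gamma(1.0+2, 4.8+6) = Gamma(3.0, 10.8).
Mode of Gamma(α,β) for α≥1 is (α−1)/β = 2.0/10.8 = 0.1852.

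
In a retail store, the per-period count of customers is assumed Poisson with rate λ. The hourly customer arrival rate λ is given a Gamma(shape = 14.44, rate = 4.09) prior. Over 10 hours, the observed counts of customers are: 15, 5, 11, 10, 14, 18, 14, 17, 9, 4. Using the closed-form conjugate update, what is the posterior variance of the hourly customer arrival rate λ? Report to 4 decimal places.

With a Gamma(shape α, rate β) prior, the Poisson likelihood is conjugate: the posterior is Gamma(α + ΣXᵢ, β + n).
Sum of counts S = 117 over n = 10 hours.
Posterior: Gamma(α+S, β+n) = Gamma(14.44+117, 4.09+10) = Gamma(131.44, 14.09).
Var = α/β² = 131.44/14.09² = 0.6621.

0.6621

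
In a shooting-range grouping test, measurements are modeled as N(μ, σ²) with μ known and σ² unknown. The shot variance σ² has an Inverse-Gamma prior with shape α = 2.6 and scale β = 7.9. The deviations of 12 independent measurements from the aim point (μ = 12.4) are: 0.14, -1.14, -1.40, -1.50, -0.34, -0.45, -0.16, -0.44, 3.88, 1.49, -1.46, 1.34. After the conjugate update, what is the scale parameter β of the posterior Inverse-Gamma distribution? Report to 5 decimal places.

With known mean μ and an Inverse-Gamma(α, β) prior on σ², the Normal likelihood is conjugate: posterior is Inv-Gamma(α + n/2, β + Σ(xᵢ−μ)²/2).
Σ(xᵢ−μ)² = (0.14)² + (-1.14)² + (-1.40)² + (-1.50)² + (-0.34)² + (-0.45)² + (-0.16)² + (-0.44)² + (3.88)² + (1.49)² + (-1.46)² + (1.34)² = 27.2682.
Posterior: Inv-Gamma(2.6 + 12/2, 7.9 + 27.2682/2) = Inv-Gamma(8.60, 21.53410).
Posterior β = 21.53410.

21.53410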